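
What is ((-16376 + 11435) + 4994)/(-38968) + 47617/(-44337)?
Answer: -1857889117/1727724216 ≈ -1.0753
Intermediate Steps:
((-16376 + 11435) + 4994)/(-38968) + 47617/(-44337) = (-4941 + 4994)*(-1/38968) + 47617*(-1/44337) = 53*(-1/38968) - 47617/44337 = -53/38968 - 47617/44337 = -1857889117/1727724216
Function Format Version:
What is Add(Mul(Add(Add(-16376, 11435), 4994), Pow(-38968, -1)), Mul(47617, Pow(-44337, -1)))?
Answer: Rational(-1857889117, 1727724216) ≈ -1.0753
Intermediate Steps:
Add(Mul(Add(Add(-16376, 11435), 4994), Pow(-38968, -1)), Mul(47617, Pow(-44337, -1))) = Add(Mul(Add(-4941, 4994), Rational(-1, 38968)), Mul(47617, Rational(-1, 44337))) = Add(Mul(53, Rational(-1, 38968)), Rational(-47617, 44337)) = Add(Rational(-53, 38968), Rational(-47617, 44337)) = Rational(-1857889117, 1727724216)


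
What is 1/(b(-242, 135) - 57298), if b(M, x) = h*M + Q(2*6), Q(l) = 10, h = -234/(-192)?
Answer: -16/921327 ≈ -1.7366e-5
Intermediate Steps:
h = 39/32 (h = -234*(-1/192) = 39/32 ≈ 1.2188)
b(M, x) = 10 + 39*M/32 (b(M, x) = 39*M/32 + 10 = 10 + 39*M/32)
1/(b(-242, 135) - 57298) = 1/((10 + (39/32)*(-242)) - 57298) = 1/((10 - 4719/16) - 57298) = 1/(-4559/16 - 57298) = 1/(-921327/16) = -16/921327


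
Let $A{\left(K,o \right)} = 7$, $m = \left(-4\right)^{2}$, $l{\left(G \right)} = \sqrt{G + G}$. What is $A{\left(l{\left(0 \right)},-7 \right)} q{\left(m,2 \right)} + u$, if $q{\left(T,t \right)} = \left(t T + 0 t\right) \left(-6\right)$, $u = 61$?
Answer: $-1283$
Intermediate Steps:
$l{\left(G \right)} = \sqrt{2} \sqrt{G}$ ($l{\left(G \right)} = \sqrt{2 G} = \sqrt{2} \sqrt{G}$)
$m = 16$
$q{\left(T,t \right)} = - 6 T t$ ($q{\left(T,t \right)} = \left(T t + 0\right) \left(-6\right) = T t \left(-6\right) = - 6 T t$)
$A{\left(l{\left(0 \right)},-7 \right)} q{\left(m,2 \right)} + u = 7 \left(\left(-6\right) 16 \cdot 2\right) + 61 = 7 \left(-192\right) + 61 = -1344 + 61 = -1283$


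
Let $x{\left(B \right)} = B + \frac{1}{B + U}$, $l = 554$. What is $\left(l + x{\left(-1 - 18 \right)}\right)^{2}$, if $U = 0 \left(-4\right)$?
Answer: $\frac{103306896}{361} \approx 2.8617 \cdot 10^{5}$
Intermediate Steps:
$U = 0$
$x{\left(B \right)} = B + \frac{1}{B}$ ($x{\left(B \right)} = B + \frac{1}{B + 0} = B + \frac{1}{B}$)
$\left(l + x{\left(-1 - 18 \right)}\right)^{2} = \left(554 + \left(\left(-1 - 18\right) + \frac{1}{-1 - 18}\right)\right)^{2} = \left(554 - \left(19 - \frac{1}{-19}\right)\right)^{2} = \left(554 - \frac{362}{19}\right)^{2} = \left(\frac{10164}{19}\right)^{2} = \frac{103306896}{361}$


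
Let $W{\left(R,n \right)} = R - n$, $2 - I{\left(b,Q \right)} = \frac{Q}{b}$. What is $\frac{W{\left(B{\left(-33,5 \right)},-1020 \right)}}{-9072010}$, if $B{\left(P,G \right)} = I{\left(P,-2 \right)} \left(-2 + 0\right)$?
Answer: $- \frac{16766}{149688165} \approx -0.00011201$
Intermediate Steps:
$I{\left(b,Q \right)} = 2 - \frac{Q}{b}$
$B{\left(P,G \right)} = -4 - \frac{4}{P}$ ($B{\left(P,G \right)} = \left(2 - - \frac{2}{P}\right) \left(-2 + 0\right) = \left(2 + \frac{2}{P}\right) \left(-2\right) = -4 - \frac{4}{P}$)
$\frac{W{\left(B{\left(-33,5 \right)},-1020 \right)}}{-9072010} = \frac{\left(-4 - \frac{4}{-33}\right) - -1020}{-9072010} = \left(\left(-4 - - \frac{4}{33}\right) + 1020\right) \left(- \frac{1}{9072010}\right) = \left(\left(-4 + \frac{4}{33}\right) + 1020\right) \left(- \frac{1}{9072010}\right) = \left(- \frac{128}{33} + 1020\right) \left(- \frac{1}{9072010}\right) = \frac{33532}{33} \left(- \frac{1}{9072010}\right) = - \frac{16766}{149688165}$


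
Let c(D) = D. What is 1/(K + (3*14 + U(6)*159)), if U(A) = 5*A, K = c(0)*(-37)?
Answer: 1/4812 ≈ 0.00020781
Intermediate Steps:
K = 0 (K = 0*(-37) = 0)
1/(K + (3*14 + U(6)*159)) = 1/(0 + (3*14 + (5*6)*159)) = 1/(0 + (42 + 30*159)) = 1/(0 + (42 + 4770)) = 1/(0 + 4812) = 1/4812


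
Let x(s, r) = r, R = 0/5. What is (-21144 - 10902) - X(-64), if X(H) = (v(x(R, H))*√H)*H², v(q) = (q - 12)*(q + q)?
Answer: -32046 - 318767104*I ≈ -32046.0 - 3.1877e+8*I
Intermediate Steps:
R = 0 (R = 0*(⅕) = 0)
v(q) = 2*q*(-12 + q) (v(q) = (-12 + q)*(2*q) = 2*q*(-12 + q))
X(H) = 2*H^(7/2)*(-12 + H) (X(H) = ((2*H*(-12 + H))*√H)*H² = (2*H^(3/2)*(-12 + H))*H² = 2*H^(7/2)*(-12 + H))
(-21144 - 10902) - X(-64) = (-21144 - 10902) - 2*(-64)^(7/2)*(-12 - 64) = -32046 - 2*(-2097152*I)*(-76) = -32046 - 318767104*I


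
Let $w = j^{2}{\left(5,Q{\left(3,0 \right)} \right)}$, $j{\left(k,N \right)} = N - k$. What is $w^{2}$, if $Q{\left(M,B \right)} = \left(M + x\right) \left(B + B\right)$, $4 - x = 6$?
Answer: $625$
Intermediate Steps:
$x = -2$ ($x = 4 - 6 = -2$)
$Q{\left(M,B \right)} = 2 B \left(-2 + M\right)$ ($Q{\left(M,B \right)} = \left(M - 2\right) \left(B + B\right) = \left(-2 + M\right) 2 B = 2 B \left(-2 + M\right)$)
$w = 25$ ($w = \left(2 \cdot 0 \left(-2 + 3\right) - 5\right)^{2} = \left(2 \cdot 0 \cdot 1 - 5\right)^{2} = \left(0 - 5\right)^{2} = \left(-5\right)^{2} = 25$)
$w^{2} = 25^{2} = 625$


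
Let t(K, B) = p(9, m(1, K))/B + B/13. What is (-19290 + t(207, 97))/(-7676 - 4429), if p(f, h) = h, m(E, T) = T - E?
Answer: 8104201/5088135 ≈ 1.5928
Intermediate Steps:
t(K, B) = B/13 + (-1 + K)/B (t(K, B) = (K - 1*1)/B + B/13 = (K - 1)/B + B*(1/13) = (-1 + K)/B + B/13 = B/13 + (-1 + K)/B)
(-19290 + t(207, 97))/(-7676 - 4429) = (-19290 + (-1 + 207 + (1/13)*97**2)/97)/(-7676 - 4429) = (-19290 + (-1 + 207 + (1/13)*9409)/97)/(-12105) = (-19290 + (-1 + 207 + 9409/13)/97)*(-1/12105) = (-19290 + (1/97)*(12087/13))*(-1/12105) = (-19290 + 12087/1261)*(-1/12105) = -24312603/1261*(-1/12105) = 8104201/5088135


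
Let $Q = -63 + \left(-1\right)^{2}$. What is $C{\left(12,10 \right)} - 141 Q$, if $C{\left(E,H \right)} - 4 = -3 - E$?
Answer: $8731$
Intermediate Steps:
$C{\left(E,H \right)} = 1 - E$ ($C{\left(E,H \right)} = 4 - \left(3 + E\right) = 1 - E$)
$Q = -62$ ($Q = -63 + 1 = -62$)
$C{\left(12,10 \right)} - 141 Q = \left(1 - 12\right) - -8742 = \left(1 - 12\right) + 8742 = -11 + 8742 = 8731$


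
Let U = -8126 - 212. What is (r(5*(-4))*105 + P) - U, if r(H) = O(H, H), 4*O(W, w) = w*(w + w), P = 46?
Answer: 29384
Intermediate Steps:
O(W, w) = w²/2 (O(W, w) = (w*(w + w))/4 = (w*(2*w))/4 = (2*w²)/4 = w²/2)
r(H) = H²/2
U = -8338
(r(5*(-4))*105 + P) - U = (((5*(-4))²/2)*105 + 46) - 1*(-8338) = (((½)*(-20)²)*105 + 46) + 8338 = (((½)*400)*105 + 46) + 8338 = (200*105 + 46) + 8338 = (21000 + 46) + 8338 = 21046 + 8338 = 29384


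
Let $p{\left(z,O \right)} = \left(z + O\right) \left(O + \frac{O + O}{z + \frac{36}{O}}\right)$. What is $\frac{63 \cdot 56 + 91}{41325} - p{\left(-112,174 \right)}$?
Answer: $- \frac{709730180801}{66987825} \approx -10595.0$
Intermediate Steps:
$p{\left(z,O \right)} = \left(O + z\right) \left(O + \frac{2 O}{z + \frac{36}{O}}\right)$
$\frac{63 \cdot 56 + 91}{41325} - p{\left(-112,174 \right)} = \frac{63 \cdot 56 + 91}{41325} - \frac{174 \left(2 \cdot 174^{2} + 36 \cdot 174 + 36 \left(-112\right) + 174 \left(-112\right)^{2} - 112 \cdot 174^{2} + 2 \cdot 174 \left(-112\right)\right)}{36 + 174 \left(-112\right)} = \left(3528 + 91\right) \frac{1}{41325} - \frac{174 \left(2 \cdot 30276 + 6264 - 4032 + 174 \cdot 12544 - 3390912 - 38976\right)}{36 - 19488} = 3619 \cdot \frac{1}{41325} - \frac{174 \left(60552 + 6264 - 4032 + 2182656 - 3390912 - 38976\right)}{-19452} = \frac{3619}{41325} - 174 \left(- \frac{1}{19452}\right) \left(-1184448\right) = \frac{3619}{41325} - \frac{17174496}{1621} = - \frac{709730180801}{66987825}$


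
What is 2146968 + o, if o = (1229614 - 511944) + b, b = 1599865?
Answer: 4464503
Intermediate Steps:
o = 2317535 (o = (1229614 - 511944) + 1599865 = 717670 + 1599865 = 2317535)
2146968 + o = 2146968 + 2317535 = 4464503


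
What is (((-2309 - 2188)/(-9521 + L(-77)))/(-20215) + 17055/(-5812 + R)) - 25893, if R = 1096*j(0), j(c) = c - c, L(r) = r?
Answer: -14600969327078517/563832494420 ≈ -25896.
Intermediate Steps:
j(c) = 0
R = 0 (R = 1096*0 = 0)
(((-2309 - 2188)/(-9521 + L(-77)))/(-20215) + 17055/(-5812 + R)) - 25893 = (((-2309 - 2188)/(-9521 - 77))/(-20215) + 17055/(-5812 + 0)) - 25893 = (-4497/(-9598)*(-1/20215) + 17055/(-5812)) - 25893 = (-4497*(-1/9598)*(-1/20215) + 17055*(-1/5812)) - 25893 = ((4497/9598)*(-1/20215) - 17055/5812) - 25893 = (-4497/194023570 - 17055/5812) - 25893 = -1654549061457/563832494420 - 25893 = -14600969327078517/563832494420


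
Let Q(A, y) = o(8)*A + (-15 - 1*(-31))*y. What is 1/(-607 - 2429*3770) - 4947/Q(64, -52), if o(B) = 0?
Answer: 544442077/91565760 ≈ 5.9459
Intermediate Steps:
Q(A, y) = 16*y (Q(A, y) = 0*A + (-15 - 1*(-31))*y = 0 + (-15 + 31)*y = 0 + 16*y = 16*y)
1/(-607 - 2429*3770) - 4947/Q(64, -52) = 1/(-607 - 2429*3770) - 4947/(16*(-52)) = (1/3770)/(-3036) - 4947/(-832) = -1/3036*1/3770 - 4947*(-1/832) = -1/11445720 + 4947/832 = 544442077/91565760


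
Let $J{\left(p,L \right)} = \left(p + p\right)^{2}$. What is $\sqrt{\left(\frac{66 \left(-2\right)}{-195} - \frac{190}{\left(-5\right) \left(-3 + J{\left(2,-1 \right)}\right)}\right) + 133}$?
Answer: $\frac{\sqrt{3415}}{5} \approx 11.688$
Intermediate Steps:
$J{\left(p,L \right)} = 4 p^{2}$ ($J{\left(p,L \right)} = \left(2 p\right)^{2} = 4 p^{2}$)
$\sqrt{\left(\frac{66 \left(-2\right)}{-195} - \frac{190}{\left(-5\right) \left(-3 + J{\left(2,-1 \right)}\right)}\right) + 133} = \sqrt{\left(\frac{66 \left(-2\right)}{-195} - \frac{190}{\left(-5\right) \left(-3 + 4 \cdot 2^{2}\right)}\right) + 133} = \sqrt{\left(\left(-132\right) \left(- \frac{1}{195}\right) - \frac{190}{\left(-5\right) \left(-3 + 4 \cdot 4\right)}\right) + 133} = \sqrt{\left(\frac{44}{65} - \frac{190}{\left(-5\right) \left(-3 + 16\right)}\right) + 133} = \sqrt{\left(\frac{44}{65} - \frac{190}{\left(-5\right) 13}\right) + 133} = \sqrt{\left(\frac{44}{65} - \frac{190}{-65}\right) + 133} = \sqrt{\left(\frac{44}{65} - - \frac{38}{13}\right) + 133} = \sqrt{\left(\frac{44}{65} + \frac{38}{13}\right) + 133} = \sqrt{\frac{18}{5} + 133} = \sqrt{\frac{683}{5}} = \frac{\sqrt{3415}}{5}$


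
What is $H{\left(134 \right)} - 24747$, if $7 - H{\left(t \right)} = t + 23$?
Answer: $-24897$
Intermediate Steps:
$H{\left(t \right)} = -16 - t$ ($H{\left(t \right)} = 7 - \left(t + 23\right) = 7 - \left(23 + t\right) = -16 - t$)
$H{\left(134 \right)} - 24747 = \left(-16 - 134\right) - 24747 = -150 - 24747 = -24897$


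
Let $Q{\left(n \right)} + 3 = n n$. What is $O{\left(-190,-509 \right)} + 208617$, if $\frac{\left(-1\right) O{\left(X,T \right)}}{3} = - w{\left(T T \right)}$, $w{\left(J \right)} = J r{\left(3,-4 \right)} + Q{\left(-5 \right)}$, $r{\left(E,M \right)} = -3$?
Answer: $-2123046$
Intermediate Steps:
$Q{\left(n \right)} = -3 + n^{2}$ ($Q{\left(n \right)} = -3 + n n = -3 + n^{2}$)
$w{\left(J \right)} = 22 - 3 J$ ($w{\left(J \right)} = J \left(-3\right) - \left(3 - \left(-5\right)^{2}\right) = - 3 J + \left(-3 + 25\right) = - 3 J + 22 = 22 - 3 J$)
$O{\left(X,T \right)} = 66 - 9 T^{2}$ ($O{\left(X,T \right)} = - 3 \left(- (22 - 3 T T)\right) = - 3 \left(- (22 - 3 T^{2})\right) = - 3 \left(-22 + 3 T^{2}\right) = 66 - 9 T^{2}$)
$O{\left(-190,-509 \right)} + 208617 = \left(66 - 9 \left(-509\right)^{2}\right) + 208617 = \left(66 - 2331729\right) + 208617 = -2331663 + 208617 = -2123046$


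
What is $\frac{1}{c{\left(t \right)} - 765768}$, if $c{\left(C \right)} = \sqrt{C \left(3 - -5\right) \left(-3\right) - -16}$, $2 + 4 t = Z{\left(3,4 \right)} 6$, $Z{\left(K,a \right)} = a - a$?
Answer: $- \frac{191442}{146600157449} - \frac{\sqrt{7}}{293200314898} \approx -1.3059 \cdot 10^{-6}$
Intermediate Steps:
$Z{\left(K,a \right)} = 0$
$t = - \frac{1}{2}$ ($t = - \frac{1}{2} + \frac{0 \cdot 6}{4} = - \frac{1}{2} + \frac{1}{4} \cdot 0 = - \frac{1}{2} + 0 = - \frac{1}{2} \approx -0.5$)
$c{\left(C \right)} = \sqrt{16 - 24 C}$ ($c{\left(C \right)} = \sqrt{C \left(3 + 5\right) \left(-3\right) + 16} = \sqrt{C 8 \left(-3\right) + 16} = \sqrt{8 C \left(-3\right) + 16} = \sqrt{- 24 C + 16} = \sqrt{16 - 24 C}$)
$\frac{1}{c{\left(t \right)} - 765768} = \frac{1}{2 \sqrt{4 - -3} - 765768} = \frac{1}{2 \sqrt{4 + 3} - 765768} = \frac{1}{2 \sqrt{7} - 765768} = \frac{1}{-765768 + 2 \sqrt{7}}$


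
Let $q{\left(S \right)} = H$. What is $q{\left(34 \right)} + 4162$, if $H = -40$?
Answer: $4122$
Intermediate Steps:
$q{\left(S \right)} = -40$
$q{\left(34 \right)} + 4162 = -40 + 4162 = 4122$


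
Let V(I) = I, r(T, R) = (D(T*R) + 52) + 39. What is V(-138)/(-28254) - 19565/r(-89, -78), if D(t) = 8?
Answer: -92129308/466191 ≈ -197.62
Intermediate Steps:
r(T, R) = 99 (r(T, R) = (8 + 52) + 39 = 60 + 39 = 99)
V(-138)/(-28254) - 19565/r(-89, -78) = -138/(-28254) - 19565/99 = -138*(-1/28254) - 19565*1/99 = 23/4709 - 19565/99 = -92129308/466191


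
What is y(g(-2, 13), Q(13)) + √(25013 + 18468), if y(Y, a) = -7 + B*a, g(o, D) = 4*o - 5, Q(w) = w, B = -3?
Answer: -46 + √43481 ≈ 162.52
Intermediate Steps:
g(o, D) = -5 + 4*o
y(Y, a) = -7 - 3*a
y(g(-2, 13), Q(13)) + √(25013 + 18468) = (-7 - 3*13) + √(25013 + 18468) = (-7 - 39) + √43481 = -46 + √43481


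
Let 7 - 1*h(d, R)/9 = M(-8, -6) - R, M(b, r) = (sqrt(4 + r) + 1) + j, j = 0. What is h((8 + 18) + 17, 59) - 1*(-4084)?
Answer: 4669 - 9*I*sqrt(2) ≈ 4669.0 - 12.728*I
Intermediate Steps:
M(b, r) = 1 + sqrt(4 + r) (M(b, r) = (sqrt(4 + r) + 1) + 0 = (1 + sqrt(4 + r)) + 0 = 1 + sqrt(4 + r))
h(d, R) = 54 + 9*R - 9*I*sqrt(2) (h(d, R) = 63 - 9*((1 + sqrt(4 - 6)) - R) = 63 - 9*((1 + sqrt(-2)) - R) = 63 - 9*((1 + I*sqrt(2)) - R) = 63 - 9*(1 - R + I*sqrt(2)) = 63 + (-9 + 9*R - 9*I*sqrt(2)) = 54 + 9*R - 9*I*sqrt(2))
h((8 + 18) + 17, 59) - 1*(-4084) = (54 + 9*59 - 9*I*sqrt(2)) - 1*(-4084) = (54 + 531 - 9*I*sqrt(2)) + 4084 = (585 - 9*I*sqrt(2)) + 4084 = 4669 - 9*I*sqrt(2)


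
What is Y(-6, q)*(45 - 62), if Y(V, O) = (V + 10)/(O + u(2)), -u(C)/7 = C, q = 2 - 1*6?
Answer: 34/9 ≈ 3.7778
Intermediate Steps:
q = -4 (q = 2 - 6 = -4)
u(C) = -7*C
Y(V, O) = (10 + V)/(-14 + O) (Y(V, O) = (V + 10)/(O - 7*2) = (10 + V)/(O - 14) = (10 + V)/(-14 + O))
Y(-6, q)*(45 - 62) = ((10 - 6)/(-14 - 4))*(45 - 62) = (4/(-18))*(-17) = -1/18*4*(-17) = -2/9*(-17) = 34/9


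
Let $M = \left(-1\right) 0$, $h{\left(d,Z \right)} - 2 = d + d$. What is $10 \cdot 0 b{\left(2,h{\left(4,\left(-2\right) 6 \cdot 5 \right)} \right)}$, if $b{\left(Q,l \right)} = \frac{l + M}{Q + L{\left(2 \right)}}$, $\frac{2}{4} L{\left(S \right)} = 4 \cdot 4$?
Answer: $0$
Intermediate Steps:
$h{\left(d,Z \right)} = 2 + 2 d$ ($h{\left(d,Z \right)} = 2 + \left(d + d\right) = 2 + 2 d$)
$M = 0$
$L{\left(S \right)} = 32$ ($L{\left(S \right)} = 2 \cdot 4 \cdot 4 = 2 \cdot 16 = 32$)
$b{\left(Q,l \right)} = \frac{l}{32 + Q}$ ($b{\left(Q,l \right)} = \frac{l + 0}{Q + 32} = \frac{l}{32 + Q}$)
$10 \cdot 0 b{\left(2,h{\left(4,\left(-2\right) 6 \cdot 5 \right)} \right)} = 10 \cdot 0 \frac{2 + 2 \cdot 4}{32 + 2} = 0 \frac{2 + 8}{34} = 0 \cdot 10 \cdot \frac{1}{34} = 0 \cdot \frac{5}{17} = 0$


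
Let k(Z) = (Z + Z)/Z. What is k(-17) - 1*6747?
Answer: -6745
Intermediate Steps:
k(Z) = 2 (k(Z) = (2*Z)/Z = 2)
k(-17) - 1*6747 = 2 - 1*6747 = 2 - 6747 = -6745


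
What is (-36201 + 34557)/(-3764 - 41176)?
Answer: 137/3745 ≈ 0.036582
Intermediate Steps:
(-36201 + 34557)/(-3764 - 41176) = -1644/(-44940) = -1644*(-1/44940) = 137/3745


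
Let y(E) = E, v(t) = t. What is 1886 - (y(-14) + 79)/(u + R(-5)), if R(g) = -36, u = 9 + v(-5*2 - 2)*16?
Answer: 413099/219 ≈ 1886.3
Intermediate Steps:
u = -183 (u = 9 + (-5*2 - 2)*16 = 9 + (-10 - 2)*16 = 9 - 12*16 = 9 - 192 = -183)
1886 - (y(-14) + 79)/(u + R(-5)) = 1886 - (-14 + 79)/(-183 - 36) = 1886 - 65/(-219) = 1886 - 65*(-1)/219 = 1886 - 1*(-65/219) = 1886 + 65/219 = 413099/219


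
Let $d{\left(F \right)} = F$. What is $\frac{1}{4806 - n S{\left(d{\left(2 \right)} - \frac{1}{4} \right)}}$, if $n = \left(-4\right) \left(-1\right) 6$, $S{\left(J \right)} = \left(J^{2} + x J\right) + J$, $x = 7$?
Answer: $\frac{2}{8793} \approx 0.00022745$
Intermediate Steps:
$S{\left(J \right)} = J^{2} + 8 J$ ($S{\left(J \right)} = \left(J^{2} + 7 J\right) + J = J^{2} + 8 J$)
$n = 24$ ($n = 4 \cdot 6 = 24$)
$\frac{1}{4806 - n S{\left(d{\left(2 \right)} - \frac{1}{4} \right)}} = \frac{1}{4806 - 24 \left(2 - \frac{1}{4}\right) \left(8 + \left(2 - \frac{1}{4}\right)\right)} = \frac{1}{4806 - 24 \frac{7 \left(8 + \frac{7}{4}\right)}{4}} = \frac{1}{4806 - 24 \cdot \frac{7}{4} \cdot \frac{39}{4}} = \frac{1}{4806 - 24 \cdot \frac{273}{16}} = \frac{1}{4806 - \frac{819}{2}} = \frac{1}{\frac{8793}{2}} = \frac{2}{8793}$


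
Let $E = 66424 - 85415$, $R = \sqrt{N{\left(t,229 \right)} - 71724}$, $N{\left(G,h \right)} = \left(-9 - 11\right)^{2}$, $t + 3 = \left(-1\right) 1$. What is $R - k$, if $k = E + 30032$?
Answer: $-11041 + 2 i \sqrt{17831} \approx -11041.0 + 267.07 i$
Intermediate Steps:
$t = -4$ ($t = -3 - 1 = -4$)
$N{\left(G,h \right)} = 400$ ($N{\left(G,h \right)} = \left(-20\right)^{2} = 400$)
$R = 2 i \sqrt{17831}$ ($R = \sqrt{400 - 71724} = \sqrt{-71324} = 2 i \sqrt{17831} \approx 267.07 i$)
$E = -18991$
$k = 11041$ ($k = -18991 + 30032 = 11041$)
$R - k = 2 i \sqrt{17831} - 11041 = -11041 + 2 i \sqrt{17831}$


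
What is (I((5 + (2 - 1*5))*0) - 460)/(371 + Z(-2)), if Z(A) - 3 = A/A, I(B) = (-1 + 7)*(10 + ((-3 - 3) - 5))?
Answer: -466/375 ≈ -1.2427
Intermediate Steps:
I(B) = -6 (I(B) = 6*(10 + (-6 - 5)) = 6*(10 - 11) = 6*(-1) = -6)
Z(A) = 4 (Z(A) = 3 + A/A = 3 + 1 = 4)
(I((5 + (2 - 1*5))*0) - 460)/(371 + Z(-2)) = (-6 - 460)/(371 + 4) = -466/375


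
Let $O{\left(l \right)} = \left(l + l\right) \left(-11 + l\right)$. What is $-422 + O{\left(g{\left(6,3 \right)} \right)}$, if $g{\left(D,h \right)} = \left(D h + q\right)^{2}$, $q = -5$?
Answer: $52982$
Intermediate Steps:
$g{\left(D,h \right)} = \left(-5 + D h\right)^{2}$ ($g{\left(D,h \right)} = \left(D h - 5\right)^{2} = \left(-5 + D h\right)^{2}$)
$O{\left(l \right)} = 2 l \left(-11 + l\right)$
$-422 + O{\left(g{\left(6,3 \right)} \right)} = -422 + 2 \left(-5 + 6 \cdot 3\right)^{2} \left(-11 + \left(-5 + 6 \cdot 3\right)^{2}\right) = -422 + 2 \left(-5 + 18\right)^{2} \left(-11 + \left(-5 + 18\right)^{2}\right) = -422 + 2 \cdot 13^{2} \left(-11 + 13^{2}\right) = -422 + 2 \cdot 169 \left(-11 + 169\right) = -422 + 2 \cdot 169 \cdot 158 = -422 + 53404 = 52982$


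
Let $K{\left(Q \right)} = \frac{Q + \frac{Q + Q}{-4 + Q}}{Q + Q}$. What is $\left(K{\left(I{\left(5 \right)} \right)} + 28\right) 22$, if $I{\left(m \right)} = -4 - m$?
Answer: $\frac{8129}{13} \approx 625.31$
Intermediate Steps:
$K{\left(Q \right)} = \frac{Q + \frac{2 Q}{-4 + Q}}{2 Q}$
$\left(K{\left(I{\left(5 \right)} \right)} + 28\right) 22 = \left(\frac{-2 - 9}{2 \left(-4 - 9\right)} + 28\right) 22 = \left(\frac{1}{2} \frac{1}{-13} \left(-11\right) + 28\right) 22 = \left(\frac{1}{2} \left(- \frac{1}{13}\right) \left(-11\right) + 28\right) 22 = \left(\frac{11}{26} + 28\right) 22 = \frac{739}{26} \cdot 22 = \frac{8129}{13}$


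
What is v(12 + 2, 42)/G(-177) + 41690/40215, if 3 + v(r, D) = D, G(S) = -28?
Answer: -1637/4596 ≈ -0.35618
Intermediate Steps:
v(r, D) = -3 + D
v(12 + 2, 42)/G(-177) + 41690/40215 = (-3 + 42)/(-28) + 41690/40215 = 39*(-1/28) + 41690*(1/40215) = -39/28 + 8338/8043 = -1637/4596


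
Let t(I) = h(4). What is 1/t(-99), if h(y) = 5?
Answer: ⅕ ≈ 0.20000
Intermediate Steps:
t(I) = 5
1/t(-99) = 1/5 = ⅕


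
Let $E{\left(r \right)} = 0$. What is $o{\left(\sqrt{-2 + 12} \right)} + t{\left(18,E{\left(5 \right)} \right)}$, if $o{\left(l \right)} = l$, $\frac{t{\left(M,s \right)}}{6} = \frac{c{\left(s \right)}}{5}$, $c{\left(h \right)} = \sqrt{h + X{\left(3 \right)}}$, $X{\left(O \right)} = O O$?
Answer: $\frac{18}{5} + \sqrt{10} \approx 6.7623$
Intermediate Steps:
$X{\left(O \right)} = O^{2}$
$c{\left(h \right)} = \sqrt{9 + h}$ ($c{\left(h \right)} = \sqrt{h + 3^{2}} = \sqrt{h + 9} = \sqrt{9 + h}$)
$t{\left(M,s \right)} = \frac{6 \sqrt{9 + s}}{5}$ ($t{\left(M,s \right)} = 6 \frac{\sqrt{9 + s}}{5} = \frac{6 \sqrt{9 + s}}{5}$)
$o{\left(\sqrt{-2 + 12} \right)} + t{\left(18,E{\left(5 \right)} \right)} = \sqrt{-2 + 12} + \frac{6 \sqrt{9 + 0}}{5} = \sqrt{10} + \frac{6 \sqrt{9}}{5} = \sqrt{10} + \frac{6}{5} \cdot 3 = \sqrt{10} + \frac{18}{5} = \frac{18}{5} + \sqrt{10}$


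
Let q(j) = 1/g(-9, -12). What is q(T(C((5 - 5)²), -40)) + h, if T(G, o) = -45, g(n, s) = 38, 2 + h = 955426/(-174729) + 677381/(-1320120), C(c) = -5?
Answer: -611630495123/76887749160 ≈ -7.9548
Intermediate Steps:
h = -613653856943/76887749160 (h = -2 + (955426/(-174729) + 677381/(-1320120)) = -2 + (955426*(-1/174729) + 677381*(-1/1320120)) = -2 + (-955426/174729 - 677381/1320120) = -2 - 459878358623/76887749160 = -613653856943/76887749160 ≈ -7.9812)
q(j) = 1/38
q(T(C((5 - 5)²), -40)) + h = 1/38 - 613653856943/76887749160 = -611630495123/76887749160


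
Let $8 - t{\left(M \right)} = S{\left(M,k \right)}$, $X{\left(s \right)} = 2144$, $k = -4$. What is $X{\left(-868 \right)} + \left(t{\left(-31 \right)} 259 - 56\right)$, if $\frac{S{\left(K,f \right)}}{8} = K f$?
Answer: $-252768$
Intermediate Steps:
$S{\left(K,f \right)} = 8 K f$
$t{\left(M \right)} = 8 + 32 M$ ($t{\left(M \right)} = 8 - 8 M \left(-4\right) = 8 - - 32 M = 8 + 32 M$)
$X{\left(-868 \right)} + \left(t{\left(-31 \right)} 259 - 56\right) = 2144 + \left(\left(8 + 32 \left(-31\right)\right) 259 - 56\right) = 2144 + \left(\left(8 - 992\right) 259 - 56\right) = 2144 - 254912 = -252768$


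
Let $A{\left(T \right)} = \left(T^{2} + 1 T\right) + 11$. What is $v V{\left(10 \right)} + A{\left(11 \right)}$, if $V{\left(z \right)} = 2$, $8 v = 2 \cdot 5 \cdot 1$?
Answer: $\frac{291}{2} \approx 145.5$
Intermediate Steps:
$A{\left(T \right)} = 11 + T + T^{2}$ ($A{\left(T \right)} = \left(T^{2} + T\right) + 11 = \left(T + T^{2}\right) + 11 = 11 + T + T^{2}$)
$v = \frac{5}{4}$ ($v = \frac{2 \cdot 5 \cdot 1}{8} = \frac{10 \cdot 1}{8} = \frac{1}{8} \cdot 10 = \frac{5}{4} \approx 1.25$)
$v V{\left(10 \right)} + A{\left(11 \right)} = \frac{5}{4} \cdot 2 + \left(11 + 11 + 11^{2}\right) = \frac{5}{2} + \left(11 + 11 + 121\right) = \frac{5}{2} + 143 = \frac{291}{2}$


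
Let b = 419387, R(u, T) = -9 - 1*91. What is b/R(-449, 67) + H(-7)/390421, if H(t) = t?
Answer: -163737492627/39042100 ≈ -4193.9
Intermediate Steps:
R(u, T) = -100 (R(u, T) = -9 - 91 = -100)
b/R(-449, 67) + H(-7)/390421 = 419387/(-100) - 7/390421 = 419387*(-1/100) - 7*1/390421 = -419387/100 - 7/390421 = -163737492627/39042100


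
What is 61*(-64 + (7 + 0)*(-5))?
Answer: -6039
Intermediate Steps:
61*(-64 + (7 + 0)*(-5)) = 61*(-64 + 7*(-5)) = 61*(-64 - 35) = 61*(-99) = -6039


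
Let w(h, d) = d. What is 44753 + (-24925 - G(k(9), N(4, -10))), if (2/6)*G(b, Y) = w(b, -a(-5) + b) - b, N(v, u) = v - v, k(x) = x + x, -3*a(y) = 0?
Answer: 19828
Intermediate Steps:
a(y) = 0 (a(y) = -⅓*0 = 0)
k(x) = 2*x
N(v, u) = 0
G(b, Y) = 0 (G(b, Y) = 3*((-1*0 + b) - b) = 3*((0 + b) - b) = 3*(b - b) = 3*0 = 0)
44753 + (-24925 - G(k(9), N(4, -10))) = 44753 + (-24925 - 1*0) = 44753 + (-24925 + 0) = 44753 - 24925 = 19828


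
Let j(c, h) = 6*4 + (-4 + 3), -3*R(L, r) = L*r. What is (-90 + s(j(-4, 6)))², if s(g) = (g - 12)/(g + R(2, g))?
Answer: 4149369/529 ≈ 7843.8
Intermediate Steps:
R(L, r) = -L*r/3
j(c, h) = 23 (j(c, h) = 24 - 1 = 23)
s(g) = 3*(-12 + g)/g (s(g) = (g - 12)/(g - ⅓*2*g) = (-12 + g)/(g - 2*g/3) = (-12 + g)/((g/3)) = (-12 + g)*(3/g) = 3*(-12 + g)/g)
(-90 + s(j(-4, 6)))² = (-90 + (3 - 36/23))² = (-90 + 33/23)² = (-2037/23)² = 4149369/529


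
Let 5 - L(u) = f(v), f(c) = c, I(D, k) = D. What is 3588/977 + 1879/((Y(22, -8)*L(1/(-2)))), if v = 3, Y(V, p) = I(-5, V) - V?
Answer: -1642031/52758 ≈ -31.124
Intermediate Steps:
Y(V, p) = -5 - V
L(u) = 2 (L(u) = 5 - 1*3 = 5 - 3 = 2)
3588/977 + 1879/((Y(22, -8)*L(1/(-2)))) = 3588/977 + 1879/(((-5 - 1*22)*2)) = 3588*(1/977) + 1879/(((-5 - 22)*2)) = 3588/977 + 1879/((-27*2)) = 3588/977 + 1879/(-54) = 3588/977 + 1879*(-1/54) = 3588/977 - 1879/54 = -1642031/52758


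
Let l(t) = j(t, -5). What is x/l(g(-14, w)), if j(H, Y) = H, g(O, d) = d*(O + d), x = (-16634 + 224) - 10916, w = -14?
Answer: -13663/196 ≈ -69.709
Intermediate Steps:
x = -27326 (x = -16410 - 10916 = -27326)
l(t) = t
x/l(g(-14, w)) = -27326*(-1/(14*(-14 - 14))) = -27326/((-14*(-28))) = -27326/392 = -27326*1/392 = -13663/196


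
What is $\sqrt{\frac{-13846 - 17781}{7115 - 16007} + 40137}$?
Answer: $\frac{\sqrt{88161668257}}{1482} \approx 200.35$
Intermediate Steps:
$\sqrt{\frac{-13846 - 17781}{7115 - 16007} + 40137} = \sqrt{- \frac{31627}{-8892} + 40137} = \sqrt{\left(-31627\right) \left(- \frac{1}{8892}\right) + 40137} = \sqrt{\frac{31627}{8892} + 40137} = \sqrt{\frac{356929831}{8892}} = \frac{\sqrt{88161668257}}{1482}$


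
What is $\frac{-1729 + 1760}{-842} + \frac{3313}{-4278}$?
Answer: $- \frac{730541}{900519} \approx -0.81124$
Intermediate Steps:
$\frac{-1729 + 1760}{-842} + \frac{3313}{-4278} = 31 \left(- \frac{1}{842}\right) + 3313 \left(- \frac{1}{4278}\right) = - \frac{31}{842} - \frac{3313}{4278} = - \frac{730541}{900519}$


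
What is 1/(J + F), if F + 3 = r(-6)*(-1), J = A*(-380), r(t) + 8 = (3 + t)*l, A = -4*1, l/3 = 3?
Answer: 1/1552 ≈ 0.00064433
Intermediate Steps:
l = 9 (l = 3*3 = 9)
A = -4
r(t) = 19 + 9*t (r(t) = -8 + (3 + t)*9 = -8 + (27 + 9*t) = 19 + 9*t)
J = 1520 (J = -4*(-380) = 1520)
F = 32 (F = -3 + (19 + 9*(-6))*(-1) = -3 + (19 - 54)*(-1) = -3 - 35*(-1) = -3 + 35 = 32)
1/(J + F) = 1/(1520 + 32) = 1/1552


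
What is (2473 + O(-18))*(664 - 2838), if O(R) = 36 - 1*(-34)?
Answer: -5528482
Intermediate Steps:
O(R) = 70 (O(R) = 36 + 34 = 70)
(2473 + O(-18))*(664 - 2838) = (2473 + 70)*(664 - 2838) = 2543*(-2174) = -5528482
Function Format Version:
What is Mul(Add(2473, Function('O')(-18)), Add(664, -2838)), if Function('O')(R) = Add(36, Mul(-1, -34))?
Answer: -5528482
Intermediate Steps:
Function('O')(R) = 70 (Function('O')(R) = Add(36, 34) = 70)
Mul(Add(2473, Function('O')(-18)), Add(664, -2838)) = Mul(Add(2473, 70), Add(664, -2838)) = Mul(2543, -2174) = -5528482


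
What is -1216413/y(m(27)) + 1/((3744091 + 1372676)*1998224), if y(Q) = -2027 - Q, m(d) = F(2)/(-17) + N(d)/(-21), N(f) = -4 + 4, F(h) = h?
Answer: 211431546405746724425/352303757247638256 ≈ 600.14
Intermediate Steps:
N(f) = 0
m(d) = -2/17 (m(d) = 2/(-17) + 0/(-21) = 2*(-1/17) + 0*(-1/21) = -2/17 + 0 = -2/17)
-1216413/y(m(27)) + 1/((3744091 + 1372676)*1998224) = -1216413/(-2027 - 1*(-2/17)) + 1/((3744091 + 1372676)*1998224) = -1216413/(-2027 + 2/17) + (1/1998224)/5116767 = -1216413/(-34457/17) + (1/5116767)*(1/1998224) = -1216413*(-17/34457) + 1/10224446621808 = 20679021/34457 + 1/10224446621808 = 211431546405746724425/352303757247638256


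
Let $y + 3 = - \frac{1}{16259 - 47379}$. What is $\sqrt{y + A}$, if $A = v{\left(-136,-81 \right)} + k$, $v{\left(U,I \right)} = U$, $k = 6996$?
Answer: $\frac{\sqrt{415043240745}}{7780} \approx 82.807$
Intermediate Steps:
$A = 6860$ ($A = -136 + 6996 = 6860$)
$y = - \frac{93359}{31120}$ ($y = -3 - \frac{1}{16259 - 47379} = -3 - \frac{1}{-31120} = -3 - - \frac{1}{31120} = -3 + \frac{1}{31120} = - \frac{93359}{31120} \approx -3.0$)
$\sqrt{y + A} = \sqrt{- \frac{93359}{31120} + 6860} = \sqrt{\frac{213389841}{31120}} = \frac{\sqrt{415043240745}}{7780}$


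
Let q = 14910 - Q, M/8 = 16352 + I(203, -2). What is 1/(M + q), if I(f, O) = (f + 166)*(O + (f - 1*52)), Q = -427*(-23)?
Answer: 1/575753 ≈ 1.7369e-6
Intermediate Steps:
Q = 9821
I(f, O) = (166 + f)*(-52 + O + f) (I(f, O) = (166 + f)*(O + (f - 52)) = (166 + f)*(O + (-52 + f)) = (166 + f)*(-52 + O + f))
M = 570664 (M = 8*(16352 + (-8632 + 203² + 114*203 + 166*(-2) - 2*203)) = 8*(16352 + (-8632 + 41209 + 23142 - 332 - 406)) = 8*(16352 + 54981) = 8*71333 = 570664)
q = 5089 (q = 14910 - 1*9821 = 14910 - 9821 = 5089)
1/(M + q) = 1/(570664 + 5089) = 1/575753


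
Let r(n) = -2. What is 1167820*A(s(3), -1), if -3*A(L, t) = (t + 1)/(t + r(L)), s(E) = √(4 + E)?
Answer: 0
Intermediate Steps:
A(L, t) = -(1 + t)/(3*(-2 + t)) (A(L, t) = -(t + 1)/(3*(t - 2)) = -(1 + t)/(3*(-2 + t)))
1167820*A(s(3), -1) = 1167820*((-1 - 1*(-1))/(3*(-2 - 1))) = 1167820*((⅓)*(-1 + 1)/(-3)) = 1167820*((⅓)*(-⅓)*0) = 1167820*0 = 0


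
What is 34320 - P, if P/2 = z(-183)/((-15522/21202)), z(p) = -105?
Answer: 88043770/2587 ≈ 34033.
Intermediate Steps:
P = 742070/2587 (P = 2*(-105/((-15522/21202))) = 2*(-105/((-15522*1/21202))) = 2*(-105/(-7761/10601)) = 2*(-105*(-10601/7761)) = 2*(371035/2587) = 742070/2587 ≈ 286.85)
34320 - P = 34320 - 1*742070/2587 = 34320 - 742070/2587 = 88043770/2587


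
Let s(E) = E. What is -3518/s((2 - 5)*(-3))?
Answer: -3518/9 ≈ -390.89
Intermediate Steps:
-3518/s((2 - 5)*(-3)) = -3518*(-1/(3*(2 - 5))) = -3518/((-3*(-3))) = -3518/9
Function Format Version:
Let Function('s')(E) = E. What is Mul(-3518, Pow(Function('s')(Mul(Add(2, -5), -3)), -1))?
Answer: Rational(-3518, 9) ≈ -390.89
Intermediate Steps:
Mul(-3518, Pow(Function('s')(Mul(Add(2, -5), -3)), -1)) = Mul(-3518, Pow(Mul(Add(2, -5), -3), -1)) = Mul(-3518, Pow(Mul(-3, -3), -1)) = Mul(-3518, Pow(9, -1)) = Mul(-3518, Rational(1, 9)) = Rational(-3518, 9)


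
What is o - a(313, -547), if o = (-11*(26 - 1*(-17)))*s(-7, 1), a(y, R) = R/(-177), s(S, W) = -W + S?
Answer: 669221/177 ≈ 3780.9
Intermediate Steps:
s(S, W) = S - W
a(y, R) = -R/177 (a(y, R) = R*(-1/177) = -R/177)
o = 3784 (o = (-11*(26 - 1*(-17)))*(-7 - 1*1) = (-11*(26 + 17))*(-7 - 1) = -11*43*(-8) = -473*(-8) = 3784)
o - a(313, -547) = 3784 - (-1)*(-547)/177 = 3784 - 1*547/177 = 3784 - 547/177 = 669221/177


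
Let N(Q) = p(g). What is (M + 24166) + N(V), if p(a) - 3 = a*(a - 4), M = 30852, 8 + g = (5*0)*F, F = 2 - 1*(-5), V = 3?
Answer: 55117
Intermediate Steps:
F = 7 (F = 2 + 5 = 7)
g = -8 (g = -8 + (5*0)*7 = -8 + 0*7 = -8 + 0 = -8)
p(a) = 3 + a*(-4 + a) (p(a) = 3 + a*(a - 4) = 3 + a*(-4 + a))
N(Q) = 99 (N(Q) = 3 + (-8)² - 4*(-8) = 3 + 64 + 32 = 99)
(M + 24166) + N(V) = (30852 + 24166) + 99 = 55018 + 99 = 55117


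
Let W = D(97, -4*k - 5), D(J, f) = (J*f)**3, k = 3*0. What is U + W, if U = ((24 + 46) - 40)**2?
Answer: -114083225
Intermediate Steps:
k = 0
D(J, f) = J**3*f**3
W = -114084125 (W = 97**3*(-4*0 - 5)**3 = 912673*(0 - 5)**3 = 912673*(-5)**3 = 912673*(-125) = -114084125)
U = 900 (U = (70 - 40)**2 = 30**2 = 900)
U + W = 900 - 114084125 = -114083225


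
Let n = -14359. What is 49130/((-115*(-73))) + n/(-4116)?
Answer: 64552577/6910764 ≈ 9.3409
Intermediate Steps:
49130/((-115*(-73))) + n/(-4116) = 49130/((-115*(-73))) - 14359/(-4116) = 49130/8395 - 14359*(-1/4116) = 49130*(1/8395) + 14359/4116 = 9826/1679 + 14359/4116 = 64552577/6910764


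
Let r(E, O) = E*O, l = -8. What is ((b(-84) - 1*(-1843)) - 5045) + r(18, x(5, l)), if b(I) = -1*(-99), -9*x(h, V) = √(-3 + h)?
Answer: -3103 - 2*√2 ≈ -3105.8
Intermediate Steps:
x(h, V) = -√(-3 + h)/9
b(I) = 99
((b(-84) - 1*(-1843)) - 5045) + r(18, x(5, l)) = ((99 - 1*(-1843)) - 5045) + 18*(-√(-3 + 5)/9) = ((99 + 1843) - 5045) + 18*(-√2/9) = (1942 - 5045) - 2*√2 = -3103 - 2*√2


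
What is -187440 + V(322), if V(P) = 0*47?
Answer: -187440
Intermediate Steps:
V(P) = 0
-187440 + V(322) = -187440 + 0 = -187440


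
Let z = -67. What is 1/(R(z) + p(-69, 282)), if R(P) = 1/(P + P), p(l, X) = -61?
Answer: -134/8175 ≈ -0.016391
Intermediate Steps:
R(P) = 1/(2*P)
1/(R(z) + p(-69, 282)) = 1/((½)/(-67) - 61) = 1/((½)*(-1/67) - 61) = 1/(-1/134 - 61) = 1/(-8175/134) = -134/8175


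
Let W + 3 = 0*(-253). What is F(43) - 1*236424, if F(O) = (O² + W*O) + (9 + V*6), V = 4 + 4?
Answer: -234647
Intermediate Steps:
V = 8
W = -3 (W = -3 + 0*(-253) = -3 + 0 = -3)
F(O) = 57 + O² - 3*O (F(O) = (O² - 3*O) + (9 + 8*6) = (O² - 3*O) + (9 + 48) = (O² - 3*O) + 57 = 57 + O² - 3*O)
F(43) - 1*236424 = (57 + 43² - 3*43) - 1*236424 = (57 + 1849 - 129) - 236424 = 1777 - 236424 = -234647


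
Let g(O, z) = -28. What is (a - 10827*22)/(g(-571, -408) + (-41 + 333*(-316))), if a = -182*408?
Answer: 104150/35099 ≈ 2.9673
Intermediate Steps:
a = -74256
(a - 10827*22)/(g(-571, -408) + (-41 + 333*(-316))) = (-74256 - 10827*22)/(-28 + (-41 + 333*(-316))) = (-74256 - 238194)/(-28 + (-41 - 105228)) = -312450/(-28 - 105269) = -312450/(-105297) = -312450*(-1/105297) = 104150/35099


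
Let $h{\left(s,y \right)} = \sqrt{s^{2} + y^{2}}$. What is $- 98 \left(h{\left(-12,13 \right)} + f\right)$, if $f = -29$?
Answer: $2842 - 98 \sqrt{313} \approx 1108.2$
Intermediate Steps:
$- 98 \left(h{\left(-12,13 \right)} + f\right) = - 98 \left(\sqrt{\left(-12\right)^{2} + 13^{2}} - 29\right) = - 98 \left(\sqrt{144 + 169} - 29\right) = - 98 \left(\sqrt{313} - 29\right) = - 98 \left(-29 + \sqrt{313}\right) = 2842 - 98 \sqrt{313}$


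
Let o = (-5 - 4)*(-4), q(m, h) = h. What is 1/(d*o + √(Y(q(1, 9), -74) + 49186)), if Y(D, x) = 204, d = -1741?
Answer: -31338/1964115793 - √49390/3928231586 ≈ -1.6012e-5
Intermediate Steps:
o = 36 (o = -9*(-4) = 36)
1/(d*o + √(Y(q(1, 9), -74) + 49186)) = 1/(-1741*36 + √(204 + 49186)) = 1/(-62676 + √49390)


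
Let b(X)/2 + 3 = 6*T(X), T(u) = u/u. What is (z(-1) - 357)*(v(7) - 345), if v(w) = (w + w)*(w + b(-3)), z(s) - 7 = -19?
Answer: 60147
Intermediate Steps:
z(s) = -12 (z(s) = 7 - 19 = -12)
T(u) = 1
b(X) = 6 (b(X) = -6 + 2*(6*1) = -6 + 2*6 = -6 + 12 = 6)
v(w) = 2*w*(6 + w) (v(w) = (w + w)*(w + 6) = (2*w)*(6 + w) = 2*w*(6 + w))
(z(-1) - 357)*(v(7) - 345) = (-12 - 357)*(2*7*(6 + 7) - 345) = -369*(2*7*13 - 345) = -369*(182 - 345) = -369*(-163) = 60147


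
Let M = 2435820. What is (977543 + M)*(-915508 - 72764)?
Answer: -3373331078736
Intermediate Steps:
(977543 + M)*(-915508 - 72764) = (977543 + 2435820)*(-915508 - 72764) = 3413363*(-988272) = -3373331078736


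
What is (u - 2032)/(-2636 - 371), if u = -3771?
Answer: 5803/3007 ≈ 1.9298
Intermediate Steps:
(u - 2032)/(-2636 - 371) = (-3771 - 2032)/(-2636 - 371) = -5803/(-3007) = -5803*(-1/3007) = 5803/3007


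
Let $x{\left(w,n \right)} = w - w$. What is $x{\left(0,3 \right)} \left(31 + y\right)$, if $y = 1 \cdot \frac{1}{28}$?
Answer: $0$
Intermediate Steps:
$x{\left(w,n \right)} = 0$
$y = \frac{1}{28}$ ($y = 1 \cdot \frac{1}{28} = \frac{1}{28} \approx 0.035714$)
$x{\left(0,3 \right)} \left(31 + y\right) = 0 \left(31 + \frac{1}{28}\right) = 0 \cdot \frac{869}{28} = 0$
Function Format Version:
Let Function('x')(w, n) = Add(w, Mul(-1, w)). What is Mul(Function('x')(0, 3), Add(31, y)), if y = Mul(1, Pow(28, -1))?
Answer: 0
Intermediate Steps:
Function('x')(w, n) = 0
y = Rational(1, 28) (y = Mul(1, Rational(1, 28)) = Rational(1, 28) ≈ 0.035714)
Mul(Function('x')(0, 3), Add(31, y)) = Mul(0, Add(31, Rational(1, 28))) = Mul(0, Rational(869, 28)) = 0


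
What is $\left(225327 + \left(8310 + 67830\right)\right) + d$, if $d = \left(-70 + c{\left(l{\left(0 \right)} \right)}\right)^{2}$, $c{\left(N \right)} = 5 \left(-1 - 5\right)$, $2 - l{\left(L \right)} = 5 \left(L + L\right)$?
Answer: $311467$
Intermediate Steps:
$l{\left(L \right)} = 2 - 10 L$ ($l{\left(L \right)} = 2 - 5 \left(L + L\right) = 2 - 5 \cdot 2 L = 2 - 10 L$)
$c{\left(N \right)} = -30$ ($c{\left(N \right)} = 5 \left(-6\right) = -30$)
$d = 10000$ ($d = \left(-70 - 30\right)^{2} = \left(-100\right)^{2} = 10000$)
$\left(225327 + \left(8310 + 67830\right)\right) + d = \left(225327 + \left(8310 + 67830\right)\right) + 10000 = \left(225327 + 76140\right) + 10000 = 301467 + 10000 = 311467$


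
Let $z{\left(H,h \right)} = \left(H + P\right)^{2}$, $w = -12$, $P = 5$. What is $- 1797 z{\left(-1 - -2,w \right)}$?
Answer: $-64692$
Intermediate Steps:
$z{\left(H,h \right)} = \left(5 + H\right)^{2}$ ($z{\left(H,h \right)} = \left(H + 5\right)^{2} = \left(5 + H\right)^{2}$)
$- 1797 z{\left(-1 - -2,w \right)} = - 1797 \left(5 - -1\right)^{2} = - 1797 \left(5 + \left(-1 + 2\right)\right)^{2} = - 1797 \left(5 + 1\right)^{2} = - 1797 \cdot 6^{2} = \left(-1797\right) 36 = -64692$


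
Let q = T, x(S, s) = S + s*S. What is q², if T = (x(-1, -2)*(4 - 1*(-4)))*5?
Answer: 1600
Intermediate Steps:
x(S, s) = S + S*s
T = 40 (T = ((-(1 - 2))*(4 - 1*(-4)))*5 = ((-1*(-1))*(4 + 4))*5 = (1*8)*5 = 8*5 = 40)
q = 40
q² = 40² = 1600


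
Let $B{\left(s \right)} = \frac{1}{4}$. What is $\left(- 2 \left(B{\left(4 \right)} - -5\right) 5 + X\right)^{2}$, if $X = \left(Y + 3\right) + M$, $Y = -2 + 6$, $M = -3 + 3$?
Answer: $\frac{8281}{4} \approx 2070.3$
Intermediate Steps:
$M = 0$
$B{\left(s \right)} = \frac{1}{4}$
$Y = 4$
$X = 7$ ($X = \left(4 + 3\right) + 0 = 7 + 0 = 7$)
$\left(- 2 \left(B{\left(4 \right)} - -5\right) 5 + X\right)^{2} = \left(- 2 \left(\frac{1}{4} - -5\right) 5 + 7\right)^{2} = \left(- 2 \left(\frac{1}{4} + 5\right) 5 + 7\right)^{2} = \left(\left(-2\right) \frac{21}{4} \cdot 5 + 7\right)^{2} = \left(\left(- \frac{21}{2}\right) 5 + 7\right)^{2} = \left(- \frac{105}{2} + 7\right)^{2} = \left(- \frac{91}{2}\right)^{2} = \frac{8281}{4}$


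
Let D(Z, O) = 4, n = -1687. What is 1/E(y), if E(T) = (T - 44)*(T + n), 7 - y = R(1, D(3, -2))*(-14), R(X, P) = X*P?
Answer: -1/30856 ≈ -3.2409e-5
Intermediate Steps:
R(X, P) = P*X
y = 63 (y = 7 - 4*1*(-14) = 7 - 4*(-14) = 7 - 1*(-56) = 7 + 56 = 63)
E(T) = (-1687 + T)*(-44 + T) (E(T) = (T - 44)*(T - 1687) = (-44 + T)*(-1687 + T) = (-1687 + T)*(-44 + T))
1/E(y) = 1/(74228 + 63² - 1731*63) = 1/(74228 + 3969 - 109053) = 1/(-30856) = -1/30856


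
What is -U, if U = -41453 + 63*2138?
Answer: -93241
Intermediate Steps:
U = 93241 (U = -41453 + 134694 = 93241)
-U = -1*93241 = -93241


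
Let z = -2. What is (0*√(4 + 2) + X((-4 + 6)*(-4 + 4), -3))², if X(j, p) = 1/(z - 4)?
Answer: 1/36 ≈ 0.027778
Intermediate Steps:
X(j, p) = -⅙ (X(j, p) = 1/(-2 - 4) = 1/(-6) = -⅙)
(0*√(4 + 2) + X((-4 + 6)*(-4 + 4), -3))² = (0*√(4 + 2) - ⅙)² = (0*√6 - ⅙)² = (0 - ⅙)² = (-⅙)² = 1/36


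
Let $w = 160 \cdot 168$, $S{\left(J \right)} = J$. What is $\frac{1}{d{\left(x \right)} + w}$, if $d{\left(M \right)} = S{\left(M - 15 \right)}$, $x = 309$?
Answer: $\frac{1}{27174} \approx 3.68 \cdot 10^{-5}$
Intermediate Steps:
$d{\left(M \right)} = -15 + M$ ($d{\left(M \right)} = M - 15 = -15 + M$)
$w = 26880$
$\frac{1}{d{\left(x \right)} + w} = \frac{1}{\left(-15 + 309\right) + 26880} = \frac{1}{294 + 26880} = \frac{1}{27174}$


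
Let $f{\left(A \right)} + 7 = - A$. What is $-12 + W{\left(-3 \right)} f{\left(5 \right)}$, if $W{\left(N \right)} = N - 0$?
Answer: $24$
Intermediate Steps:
$W{\left(N \right)} = N$ ($W{\left(N \right)} = N + 0 = N$)
$f{\left(A \right)} = -7 - A$
$-12 + W{\left(-3 \right)} f{\left(5 \right)} = -12 - 3 \left(-7 - 5\right) = -12 - -36 = -12 + 36 = 24$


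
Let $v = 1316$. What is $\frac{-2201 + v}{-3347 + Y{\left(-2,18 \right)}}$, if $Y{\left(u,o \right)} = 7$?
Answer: $\frac{177}{668} \approx 0.26497$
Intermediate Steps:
$\frac{-2201 + v}{-3347 + Y{\left(-2,18 \right)}} = \frac{-2201 + 1316}{-3347 + 7} = - \frac{885}{-3340} = \left(-885\right) \left(- \frac{1}{3340}\right) = \frac{177}{668}$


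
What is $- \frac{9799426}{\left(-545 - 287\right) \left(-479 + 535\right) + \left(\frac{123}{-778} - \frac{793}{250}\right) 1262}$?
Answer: $\frac{238248544625}{1234943306} \approx 192.92$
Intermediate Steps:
$- \frac{9799426}{\left(-545 - 287\right) \left(-479 + 535\right) + \left(\frac{123}{-778} - \frac{793}{250}\right) 1262} = - \frac{9799426}{\left(-832\right) 56 + \left(123 \left(- \frac{1}{778}\right) - \frac{793}{250}\right) 1262} = - \frac{9799426}{-46592 + \left(- \frac{123}{778} - \frac{793}{250}\right) 1262} = - \frac{9799426}{-46592 - \frac{204350612}{48625}} = - \frac{9799426}{- \frac{2469886612}{48625}} = \left(-9799426\right) \left(- \frac{48625}{2469886612}\right) = \frac{238248544625}{1234943306}$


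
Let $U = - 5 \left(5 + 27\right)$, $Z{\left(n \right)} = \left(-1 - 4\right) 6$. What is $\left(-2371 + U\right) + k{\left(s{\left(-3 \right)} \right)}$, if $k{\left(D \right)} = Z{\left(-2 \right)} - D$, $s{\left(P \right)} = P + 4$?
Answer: $-2562$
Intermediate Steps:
$s{\left(P \right)} = 4 + P$
$Z{\left(n \right)} = -30$ ($Z{\left(n \right)} = \left(-5\right) 6 = -30$)
$U = -160$ ($U = \left(-5\right) 32 = -160$)
$k{\left(D \right)} = -30 - D$
$\left(-2371 + U\right) + k{\left(s{\left(-3 \right)} \right)} = \left(-2371 - 160\right) - 31 = -2531 - 31 = -2562$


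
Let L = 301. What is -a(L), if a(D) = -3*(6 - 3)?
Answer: 9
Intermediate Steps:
a(D) = -9 (a(D) = -3*3 = -9)
-a(L) = -1*(-9) = 9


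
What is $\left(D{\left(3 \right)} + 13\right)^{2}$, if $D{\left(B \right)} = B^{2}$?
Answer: $484$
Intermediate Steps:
$\left(D{\left(3 \right)} + 13\right)^{2} = \left(3^{2} + 13\right)^{2} = \left(9 + 13\right)^{2} = 22^{2} = 484$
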